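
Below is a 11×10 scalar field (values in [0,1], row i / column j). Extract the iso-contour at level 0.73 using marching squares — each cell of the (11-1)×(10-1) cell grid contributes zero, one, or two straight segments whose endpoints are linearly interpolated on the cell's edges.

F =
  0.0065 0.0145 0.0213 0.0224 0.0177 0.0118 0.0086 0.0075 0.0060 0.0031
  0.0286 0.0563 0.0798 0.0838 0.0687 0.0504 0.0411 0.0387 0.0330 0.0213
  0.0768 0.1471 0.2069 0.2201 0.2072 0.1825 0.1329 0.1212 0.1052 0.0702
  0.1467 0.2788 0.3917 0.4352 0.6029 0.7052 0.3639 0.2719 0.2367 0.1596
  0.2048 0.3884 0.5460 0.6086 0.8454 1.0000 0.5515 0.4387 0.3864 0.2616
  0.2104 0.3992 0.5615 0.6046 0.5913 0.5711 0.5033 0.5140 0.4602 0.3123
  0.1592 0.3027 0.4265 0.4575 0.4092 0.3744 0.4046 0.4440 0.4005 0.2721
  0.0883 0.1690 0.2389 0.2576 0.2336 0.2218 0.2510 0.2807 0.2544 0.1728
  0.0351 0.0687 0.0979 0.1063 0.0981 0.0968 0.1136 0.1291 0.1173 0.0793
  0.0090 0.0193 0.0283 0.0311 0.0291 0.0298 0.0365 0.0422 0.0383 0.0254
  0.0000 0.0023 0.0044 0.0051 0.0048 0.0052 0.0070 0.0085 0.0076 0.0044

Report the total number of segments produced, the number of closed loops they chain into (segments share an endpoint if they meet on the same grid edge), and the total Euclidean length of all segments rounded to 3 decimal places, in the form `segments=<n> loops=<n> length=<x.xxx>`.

cell (3,3): code 0100 → (3.524,4.000)–(4.000,3.513)
cell (3,4): code 1100 → (3.084,5.000)–(3.524,4.000)
cell (3,5): code 1000 → (4.000,5.602)–(3.084,5.000)
cell (4,3): code 0010 → (4.000,3.513)–(4.454,4.000)
cell (4,4): code 0011 → (4.454,4.000)–(4.630,5.000)
cell (4,5): code 0001 → (4.630,5.000)–(4.000,5.602)
total: 6 segments, chained into 1 closed loop(s), length Σ = 5.422107

segments=6 loops=1 length=5.422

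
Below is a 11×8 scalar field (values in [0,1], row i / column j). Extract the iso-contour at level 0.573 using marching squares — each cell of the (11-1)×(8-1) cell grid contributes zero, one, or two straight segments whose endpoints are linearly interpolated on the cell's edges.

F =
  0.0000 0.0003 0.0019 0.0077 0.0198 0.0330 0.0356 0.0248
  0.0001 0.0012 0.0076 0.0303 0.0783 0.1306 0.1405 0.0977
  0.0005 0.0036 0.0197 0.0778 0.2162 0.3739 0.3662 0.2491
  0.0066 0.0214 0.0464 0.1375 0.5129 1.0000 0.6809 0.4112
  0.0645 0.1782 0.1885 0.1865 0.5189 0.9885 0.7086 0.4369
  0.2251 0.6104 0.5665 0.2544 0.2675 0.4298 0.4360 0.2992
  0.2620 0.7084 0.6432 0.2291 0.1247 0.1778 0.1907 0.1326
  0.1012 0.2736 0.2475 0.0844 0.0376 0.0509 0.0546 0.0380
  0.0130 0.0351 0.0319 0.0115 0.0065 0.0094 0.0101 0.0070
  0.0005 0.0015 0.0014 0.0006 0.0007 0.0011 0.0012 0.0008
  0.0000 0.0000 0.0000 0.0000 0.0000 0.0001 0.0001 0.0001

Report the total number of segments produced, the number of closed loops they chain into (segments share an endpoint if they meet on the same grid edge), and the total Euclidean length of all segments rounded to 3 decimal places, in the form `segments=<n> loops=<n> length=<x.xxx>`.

segments=16 loops=2 length=12.387

cell (2,4): code 0100 → (2.318,5.000)–(3.000,4.123)
cell (2,5): code 1100 → (2.657,6.000)–(2.318,5.000)
cell (2,6): code 1000 → (3.000,6.400)–(2.657,6.000)
cell (3,4): code 0110 → (3.000,4.123)–(4.000,4.115)
cell (3,6): code 1001 → (4.000,6.499)–(3.000,6.400)
cell (4,0): code 0100 → (4.913,1.000)–(5.000,0.903)
cell (4,1): code 1000 → (5.000,1.852)–(4.913,1.000)
cell (4,4): code 0010 → (4.000,4.115)–(4.744,5.000)
cell (4,5): code 0011 → (4.744,5.000)–(4.497,6.000)
cell (4,6): code 0001 → (4.497,6.000)–(4.000,6.499)
cell (5,0): code 0110 → (5.000,0.903)–(6.000,0.697)
cell (5,1): code 1101 → (5.085,2.000)–(5.000,1.852)
cell (5,2): code 1000 → (6.000,2.170)–(5.085,2.000)
cell (6,0): code 0010 → (6.000,0.697)–(6.311,1.000)
cell (6,1): code 0011 → (6.311,1.000)–(6.177,2.000)
cell (6,2): code 0001 → (6.177,2.000)–(6.000,2.170)
total: 16 segments, chained into 2 closed loop(s), length Σ = 12.386629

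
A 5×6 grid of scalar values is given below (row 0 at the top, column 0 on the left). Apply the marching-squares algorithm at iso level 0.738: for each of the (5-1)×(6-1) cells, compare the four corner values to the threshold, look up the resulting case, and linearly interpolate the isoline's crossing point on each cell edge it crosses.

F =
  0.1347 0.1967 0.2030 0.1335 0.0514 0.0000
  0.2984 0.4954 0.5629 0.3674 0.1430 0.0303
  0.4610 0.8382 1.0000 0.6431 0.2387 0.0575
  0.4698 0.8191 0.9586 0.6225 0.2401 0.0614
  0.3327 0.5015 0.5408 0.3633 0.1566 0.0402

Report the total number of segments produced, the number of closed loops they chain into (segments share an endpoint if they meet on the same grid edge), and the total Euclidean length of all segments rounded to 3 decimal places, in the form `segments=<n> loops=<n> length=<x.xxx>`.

cell (1,0): code 0100 → (1.708,1.000)–(2.000,0.734)
cell (1,1): code 1100 → (1.401,2.000)–(1.708,1.000)
cell (1,2): code 1000 → (2.000,2.734)–(1.401,2.000)
cell (2,0): code 0110 → (2.000,0.734)–(3.000,0.768)
cell (2,2): code 1001 → (3.000,2.656)–(2.000,2.734)
cell (3,0): code 0010 → (3.000,0.768)–(3.255,1.000)
cell (3,1): code 0011 → (3.255,1.000)–(3.528,2.000)
cell (3,2): code 0001 → (3.528,2.000)–(3.000,2.656)
total: 8 segments, chained into 1 closed loop(s), length Σ = 6.616372

segments=8 loops=1 length=6.616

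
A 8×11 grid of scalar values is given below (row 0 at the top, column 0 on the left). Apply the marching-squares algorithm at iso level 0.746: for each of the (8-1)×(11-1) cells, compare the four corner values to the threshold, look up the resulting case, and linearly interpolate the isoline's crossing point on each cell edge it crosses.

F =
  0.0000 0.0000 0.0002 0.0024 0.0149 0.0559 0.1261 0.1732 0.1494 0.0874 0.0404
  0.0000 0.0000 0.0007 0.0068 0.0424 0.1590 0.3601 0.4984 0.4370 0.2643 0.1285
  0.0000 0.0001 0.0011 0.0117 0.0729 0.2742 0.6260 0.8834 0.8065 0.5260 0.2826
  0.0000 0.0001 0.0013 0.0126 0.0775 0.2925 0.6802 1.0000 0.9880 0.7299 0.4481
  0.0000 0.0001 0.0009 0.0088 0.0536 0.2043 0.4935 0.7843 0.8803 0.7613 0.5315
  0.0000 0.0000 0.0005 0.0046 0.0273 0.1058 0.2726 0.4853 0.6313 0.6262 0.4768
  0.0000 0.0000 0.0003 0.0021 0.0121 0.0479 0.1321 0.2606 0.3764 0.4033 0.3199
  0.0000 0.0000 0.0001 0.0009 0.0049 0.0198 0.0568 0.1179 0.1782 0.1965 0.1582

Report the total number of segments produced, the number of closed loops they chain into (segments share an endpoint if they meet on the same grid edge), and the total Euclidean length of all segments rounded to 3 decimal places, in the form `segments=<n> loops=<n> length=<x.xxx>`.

segments=12 loops=1 length=8.889

cell (1,6): code 0100 → (1.643,7.000)–(2.000,6.466)
cell (1,7): code 1100 → (1.836,8.000)–(1.643,7.000)
cell (1,8): code 1000 → (2.000,8.216)–(1.836,8.000)
cell (2,6): code 0110 → (2.000,6.466)–(3.000,6.206)
cell (2,8): code 1001 → (3.000,8.938)–(2.000,8.216)
cell (3,6): code 0110 → (3.000,6.206)–(4.000,6.868)
cell (3,8): code 1101 → (3.513,9.000)–(3.000,8.938)
cell (3,9): code 1000 → (4.000,9.067)–(3.513,9.000)
cell (4,6): code 0010 → (4.000,6.868)–(4.128,7.000)
cell (4,7): code 0011 → (4.128,7.000)–(4.539,8.000)
cell (4,8): code 0011 → (4.539,8.000)–(4.113,9.000)
cell (4,9): code 0001 → (4.113,9.000)–(4.000,9.067)
total: 12 segments, chained into 1 closed loop(s), length Σ = 8.889349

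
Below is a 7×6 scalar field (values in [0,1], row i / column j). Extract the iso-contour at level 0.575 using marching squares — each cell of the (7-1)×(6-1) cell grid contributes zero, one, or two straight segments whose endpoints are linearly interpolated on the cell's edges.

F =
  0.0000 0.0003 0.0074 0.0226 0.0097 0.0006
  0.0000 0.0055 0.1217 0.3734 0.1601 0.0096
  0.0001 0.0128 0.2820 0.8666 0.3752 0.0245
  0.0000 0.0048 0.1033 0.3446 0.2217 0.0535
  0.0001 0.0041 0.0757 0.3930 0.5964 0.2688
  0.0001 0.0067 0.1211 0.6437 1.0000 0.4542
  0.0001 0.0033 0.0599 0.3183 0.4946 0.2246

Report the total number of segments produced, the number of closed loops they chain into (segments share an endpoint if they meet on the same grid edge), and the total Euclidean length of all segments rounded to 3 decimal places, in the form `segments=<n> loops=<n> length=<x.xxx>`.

cell (1,2): code 0100 → (1.409,3.000)–(2.000,2.501)
cell (1,3): code 1000 → (2.000,3.593)–(1.409,3.000)
cell (2,2): code 0010 → (2.000,2.501)–(2.559,3.000)
cell (2,3): code 0001 → (2.559,3.000)–(2.000,3.593)
cell (3,3): code 0100 → (3.943,4.000)–(4.000,3.895)
cell (3,4): code 1000 → (4.000,4.065)–(3.943,4.000)
cell (4,2): code 0100 → (4.726,3.000)–(5.000,2.869)
cell (4,3): code 1110 → (4.000,3.895)–(4.726,3.000)
cell (4,4): code 1001 → (5.000,4.779)–(4.000,4.065)
cell (5,2): code 0010 → (5.000,2.869)–(5.211,3.000)
cell (5,3): code 0011 → (5.211,3.000)–(5.841,4.000)
cell (5,4): code 0001 → (5.841,4.000)–(5.000,4.779)
total: 12 segments, chained into 2 closed loop(s), length Σ = 8.642696

segments=12 loops=2 length=8.643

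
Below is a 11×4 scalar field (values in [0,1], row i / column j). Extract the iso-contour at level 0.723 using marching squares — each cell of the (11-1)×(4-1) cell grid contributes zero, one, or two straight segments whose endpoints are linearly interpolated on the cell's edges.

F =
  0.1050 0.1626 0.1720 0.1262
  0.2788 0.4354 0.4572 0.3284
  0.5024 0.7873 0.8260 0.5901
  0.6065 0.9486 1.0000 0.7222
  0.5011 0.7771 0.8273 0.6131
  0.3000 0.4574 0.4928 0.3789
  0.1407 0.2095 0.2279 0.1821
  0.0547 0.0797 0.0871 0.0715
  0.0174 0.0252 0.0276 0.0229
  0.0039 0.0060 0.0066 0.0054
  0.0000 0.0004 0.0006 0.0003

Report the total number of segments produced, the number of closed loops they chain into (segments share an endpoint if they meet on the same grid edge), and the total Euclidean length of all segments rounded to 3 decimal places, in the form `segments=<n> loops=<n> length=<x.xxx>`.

segments=10 loops=1 length=8.122

cell (1,0): code 0100 → (1.817,1.000)–(2.000,0.774)
cell (1,1): code 1100 → (1.721,2.000)–(1.817,1.000)
cell (1,2): code 1000 → (2.000,2.437)–(1.721,2.000)
cell (2,0): code 0110 → (2.000,0.774)–(3.000,0.341)
cell (2,2): code 1001 → (3.000,2.997)–(2.000,2.437)
cell (3,0): code 0110 → (3.000,0.341)–(4.000,0.804)
cell (3,2): code 1001 → (4.000,2.487)–(3.000,2.997)
cell (4,0): code 0010 → (4.000,0.804)–(4.169,1.000)
cell (4,1): code 0011 → (4.169,1.000)–(4.312,2.000)
cell (4,2): code 0001 → (4.312,2.000)–(4.000,2.487)
total: 10 segments, chained into 1 closed loop(s), length Σ = 8.121809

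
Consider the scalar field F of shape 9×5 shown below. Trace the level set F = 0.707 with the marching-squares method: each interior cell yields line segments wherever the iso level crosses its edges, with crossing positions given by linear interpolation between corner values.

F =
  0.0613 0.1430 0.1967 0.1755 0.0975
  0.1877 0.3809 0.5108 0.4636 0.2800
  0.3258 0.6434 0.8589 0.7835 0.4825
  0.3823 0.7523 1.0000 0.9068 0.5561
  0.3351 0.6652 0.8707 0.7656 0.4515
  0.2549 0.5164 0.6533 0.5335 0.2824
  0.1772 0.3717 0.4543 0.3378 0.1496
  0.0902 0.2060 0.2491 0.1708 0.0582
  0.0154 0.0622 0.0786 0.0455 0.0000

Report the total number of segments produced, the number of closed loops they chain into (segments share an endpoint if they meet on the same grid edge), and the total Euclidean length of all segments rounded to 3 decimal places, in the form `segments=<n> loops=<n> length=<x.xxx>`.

segments=12 loops=1 length=8.989

cell (1,1): code 0100 → (1.564,2.000)–(2.000,1.295)
cell (1,2): code 1100 → (1.761,3.000)–(1.564,2.000)
cell (1,3): code 1000 → (2.000,3.254)–(1.761,3.000)
cell (2,0): code 0100 → (2.584,1.000)–(3.000,0.878)
cell (2,1): code 1110 → (2.000,1.295)–(2.584,1.000)
cell (2,3): code 1001 → (3.000,3.570)–(2.000,3.254)
cell (3,0): code 0010 → (3.000,0.878)–(3.520,1.000)
cell (3,1): code 0111 → (3.520,1.000)–(4.000,1.203)
cell (3,3): code 1001 → (4.000,3.187)–(3.000,3.570)
cell (4,1): code 0010 → (4.000,1.203)–(4.753,2.000)
cell (4,2): code 0011 → (4.753,2.000)–(4.252,3.000)
cell (4,3): code 0001 → (4.252,3.000)–(4.000,3.187)
total: 12 segments, chained into 1 closed loop(s), length Σ = 8.988615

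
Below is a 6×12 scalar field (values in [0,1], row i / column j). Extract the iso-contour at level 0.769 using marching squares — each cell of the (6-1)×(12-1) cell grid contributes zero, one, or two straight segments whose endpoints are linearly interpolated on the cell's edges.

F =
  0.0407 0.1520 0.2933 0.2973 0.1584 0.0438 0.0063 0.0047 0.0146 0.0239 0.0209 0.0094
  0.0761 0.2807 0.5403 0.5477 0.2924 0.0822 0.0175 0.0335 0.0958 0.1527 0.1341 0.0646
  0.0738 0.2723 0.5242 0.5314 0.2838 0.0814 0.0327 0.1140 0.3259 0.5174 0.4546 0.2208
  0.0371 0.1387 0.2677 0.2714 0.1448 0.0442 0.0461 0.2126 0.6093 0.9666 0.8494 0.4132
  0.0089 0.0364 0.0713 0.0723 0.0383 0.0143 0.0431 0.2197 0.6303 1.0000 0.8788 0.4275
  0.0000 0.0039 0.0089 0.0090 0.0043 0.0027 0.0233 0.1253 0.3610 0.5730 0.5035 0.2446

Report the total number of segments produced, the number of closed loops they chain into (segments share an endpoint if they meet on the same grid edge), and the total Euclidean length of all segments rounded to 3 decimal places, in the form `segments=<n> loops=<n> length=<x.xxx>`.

segments=8 loops=1 length=6.251

cell (2,8): code 0100 → (2.560,9.000)–(3.000,8.447)
cell (2,9): code 1100 → (2.796,10.000)–(2.560,9.000)
cell (2,10): code 1000 → (3.000,10.184)–(2.796,10.000)
cell (3,8): code 0110 → (3.000,8.447)–(4.000,8.375)
cell (3,10): code 1001 → (4.000,10.243)–(3.000,10.184)
cell (4,8): code 0010 → (4.000,8.375)–(4.541,9.000)
cell (4,9): code 0011 → (4.541,9.000)–(4.293,10.000)
cell (4,10): code 0001 → (4.293,10.000)–(4.000,10.243)
total: 8 segments, chained into 1 closed loop(s), length Σ = 6.250553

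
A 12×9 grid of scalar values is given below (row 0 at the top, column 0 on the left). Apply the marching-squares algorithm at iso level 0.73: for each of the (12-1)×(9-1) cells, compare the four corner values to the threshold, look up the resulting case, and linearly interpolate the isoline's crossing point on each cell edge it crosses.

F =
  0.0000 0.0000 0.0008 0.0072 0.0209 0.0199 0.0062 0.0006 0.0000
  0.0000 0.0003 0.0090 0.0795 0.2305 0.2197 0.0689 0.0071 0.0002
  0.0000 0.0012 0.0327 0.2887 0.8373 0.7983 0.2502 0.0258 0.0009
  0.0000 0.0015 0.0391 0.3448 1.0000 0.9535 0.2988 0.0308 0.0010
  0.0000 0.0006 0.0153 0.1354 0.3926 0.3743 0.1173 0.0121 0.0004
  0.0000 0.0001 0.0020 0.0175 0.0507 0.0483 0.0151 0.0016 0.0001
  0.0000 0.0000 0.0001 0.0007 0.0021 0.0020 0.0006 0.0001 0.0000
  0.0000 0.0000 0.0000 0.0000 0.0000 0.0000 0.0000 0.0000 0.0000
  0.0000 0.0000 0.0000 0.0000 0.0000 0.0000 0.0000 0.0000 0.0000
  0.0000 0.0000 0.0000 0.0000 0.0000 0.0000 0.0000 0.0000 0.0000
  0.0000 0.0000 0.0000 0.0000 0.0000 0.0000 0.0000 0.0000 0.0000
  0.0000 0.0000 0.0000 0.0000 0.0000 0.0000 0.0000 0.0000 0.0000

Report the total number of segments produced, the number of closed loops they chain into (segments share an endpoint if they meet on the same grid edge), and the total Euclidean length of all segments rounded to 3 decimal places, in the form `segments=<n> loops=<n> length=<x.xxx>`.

segments=8 loops=1 length=5.607

cell (1,3): code 0100 → (1.823,4.000)–(2.000,3.804)
cell (1,4): code 1100 → (1.882,5.000)–(1.823,4.000)
cell (1,5): code 1000 → (2.000,5.125)–(1.882,5.000)
cell (2,3): code 0110 → (2.000,3.804)–(3.000,3.588)
cell (2,5): code 1001 → (3.000,5.341)–(2.000,5.125)
cell (3,3): code 0010 → (3.000,3.588)–(3.445,4.000)
cell (3,4): code 0011 → (3.445,4.000)–(3.386,5.000)
cell (3,5): code 0001 → (3.386,5.000)–(3.000,5.341)
total: 8 segments, chained into 1 closed loop(s), length Σ = 5.606510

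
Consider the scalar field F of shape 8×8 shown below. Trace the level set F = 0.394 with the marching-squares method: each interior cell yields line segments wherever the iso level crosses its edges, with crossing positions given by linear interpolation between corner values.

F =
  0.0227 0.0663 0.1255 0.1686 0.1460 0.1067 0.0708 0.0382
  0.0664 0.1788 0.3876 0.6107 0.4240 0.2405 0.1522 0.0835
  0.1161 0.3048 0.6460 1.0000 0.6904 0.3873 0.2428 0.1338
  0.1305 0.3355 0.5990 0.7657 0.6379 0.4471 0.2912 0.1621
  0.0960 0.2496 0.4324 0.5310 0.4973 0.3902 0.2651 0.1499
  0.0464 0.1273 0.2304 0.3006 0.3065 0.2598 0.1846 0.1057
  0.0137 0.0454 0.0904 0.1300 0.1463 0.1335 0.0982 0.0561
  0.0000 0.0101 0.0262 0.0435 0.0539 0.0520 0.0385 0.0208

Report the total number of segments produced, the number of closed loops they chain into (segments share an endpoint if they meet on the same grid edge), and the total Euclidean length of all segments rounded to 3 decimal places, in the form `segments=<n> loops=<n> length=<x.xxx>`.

segments=16 loops=1 length=12.660

cell (0,2): code 0100 → (0.510,3.000)–(1.000,2.029)
cell (0,3): code 1100 → (0.892,4.000)–(0.510,3.000)
cell (0,4): code 1000 → (1.000,4.163)–(0.892,4.000)
cell (1,1): code 0100 → (1.025,2.000)–(2.000,1.261)
cell (1,2): code 1110 → (1.000,2.029)–(1.025,2.000)
cell (1,4): code 1001 → (2.000,4.978)–(1.000,4.163)
cell (2,1): code 0110 → (2.000,1.261)–(3.000,1.222)
cell (2,4): code 1101 → (2.112,5.000)–(2.000,4.978)
cell (2,5): code 1000 → (3.000,5.341)–(2.112,5.000)
cell (3,1): code 0110 → (3.000,1.222)–(4.000,1.790)
cell (3,4): code 1011 → (4.000,4.965)–(3.933,5.000)
cell (3,5): code 0001 → (3.933,5.000)–(3.000,5.341)
cell (4,1): code 0010 → (4.000,1.790)–(4.190,2.000)
cell (4,2): code 0011 → (4.190,2.000)–(4.595,3.000)
cell (4,3): code 0011 → (4.595,3.000)–(4.541,4.000)
cell (4,4): code 0001 → (4.541,4.000)–(4.000,4.965)
total: 16 segments, chained into 1 closed loop(s), length Σ = 12.659972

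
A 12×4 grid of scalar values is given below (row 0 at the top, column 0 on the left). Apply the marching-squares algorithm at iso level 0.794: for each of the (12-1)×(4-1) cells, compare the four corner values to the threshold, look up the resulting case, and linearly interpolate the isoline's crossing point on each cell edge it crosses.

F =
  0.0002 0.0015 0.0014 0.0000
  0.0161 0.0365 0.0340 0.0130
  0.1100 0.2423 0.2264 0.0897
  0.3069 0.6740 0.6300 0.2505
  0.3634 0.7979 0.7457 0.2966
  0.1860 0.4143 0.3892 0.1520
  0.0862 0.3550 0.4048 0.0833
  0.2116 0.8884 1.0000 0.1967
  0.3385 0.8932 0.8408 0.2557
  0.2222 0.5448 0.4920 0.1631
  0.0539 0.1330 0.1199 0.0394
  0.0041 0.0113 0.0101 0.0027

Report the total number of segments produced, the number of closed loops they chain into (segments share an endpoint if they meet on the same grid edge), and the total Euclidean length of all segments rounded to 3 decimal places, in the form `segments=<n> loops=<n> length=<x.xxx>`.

cell (3,0): code 0100 → (3.969,1.000)–(4.000,0.991)
cell (3,1): code 1000 → (4.000,1.075)–(3.969,1.000)
cell (4,0): code 0010 → (4.000,0.991)–(4.010,1.000)
cell (4,1): code 0001 → (4.010,1.000)–(4.000,1.075)
cell (6,0): code 0100 → (6.823,1.000)–(7.000,0.861)
cell (6,1): code 1100 → (6.654,2.000)–(6.823,1.000)
cell (6,2): code 1000 → (7.000,2.256)–(6.654,2.000)
cell (7,0): code 0110 → (7.000,0.861)–(8.000,0.821)
cell (7,2): code 1001 → (8.000,2.080)–(7.000,2.256)
cell (8,0): code 0010 → (8.000,0.821)–(8.285,1.000)
cell (8,1): code 0011 → (8.285,1.000)–(8.134,2.000)
cell (8,2): code 0001 → (8.134,2.000)–(8.000,2.080)
total: 12 segments, chained into 2 closed loop(s), length Σ = 5.392992

segments=12 loops=2 length=5.393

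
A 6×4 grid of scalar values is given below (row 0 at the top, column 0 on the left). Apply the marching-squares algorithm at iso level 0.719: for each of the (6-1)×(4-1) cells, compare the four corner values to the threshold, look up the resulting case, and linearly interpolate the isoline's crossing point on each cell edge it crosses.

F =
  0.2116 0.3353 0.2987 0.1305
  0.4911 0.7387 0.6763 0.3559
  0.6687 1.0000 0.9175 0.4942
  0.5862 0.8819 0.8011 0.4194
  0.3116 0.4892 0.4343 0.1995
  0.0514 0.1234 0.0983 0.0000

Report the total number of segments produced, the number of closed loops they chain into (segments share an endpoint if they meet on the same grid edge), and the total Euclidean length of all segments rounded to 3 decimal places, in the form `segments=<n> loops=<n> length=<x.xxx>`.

segments=10 loops=1 length=7.421

cell (0,0): code 0100 → (0.951,1.000)–(1.000,0.920)
cell (0,1): code 1000 → (1.000,1.316)–(0.951,1.000)
cell (1,0): code 0110 → (1.000,0.920)–(2.000,0.152)
cell (1,1): code 1101 → (1.177,2.000)–(1.000,1.316)
cell (1,2): code 1000 → (2.000,2.469)–(1.177,2.000)
cell (2,0): code 0110 → (2.000,0.152)–(3.000,0.449)
cell (2,2): code 1001 → (3.000,2.215)–(2.000,2.469)
cell (3,0): code 0010 → (3.000,0.449)–(3.415,1.000)
cell (3,1): code 0011 → (3.415,1.000)–(3.224,2.000)
cell (3,2): code 0001 → (3.224,2.000)–(3.000,2.215)
total: 10 segments, chained into 1 closed loop(s), length Σ = 7.421164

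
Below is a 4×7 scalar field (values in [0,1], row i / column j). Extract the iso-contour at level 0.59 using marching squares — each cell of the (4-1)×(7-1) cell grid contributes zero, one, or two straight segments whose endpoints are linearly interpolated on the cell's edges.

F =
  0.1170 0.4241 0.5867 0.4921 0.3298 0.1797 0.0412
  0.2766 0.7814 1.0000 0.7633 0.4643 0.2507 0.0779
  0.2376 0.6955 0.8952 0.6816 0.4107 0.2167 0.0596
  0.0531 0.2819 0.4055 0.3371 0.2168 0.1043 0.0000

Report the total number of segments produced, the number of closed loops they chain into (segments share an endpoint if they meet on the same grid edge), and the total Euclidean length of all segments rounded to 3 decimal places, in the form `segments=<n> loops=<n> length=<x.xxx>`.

cell (0,0): code 0100 → (0.464,1.000)–(1.000,0.621)
cell (0,1): code 1100 → (0.008,2.000)–(0.464,1.000)
cell (0,2): code 1100 → (0.361,3.000)–(0.008,2.000)
cell (0,3): code 1000 → (1.000,3.580)–(0.361,3.000)
cell (1,0): code 0110 → (1.000,0.621)–(2.000,0.770)
cell (1,3): code 1001 → (2.000,3.338)–(1.000,3.580)
cell (2,0): code 0010 → (2.000,0.770)–(2.255,1.000)
cell (2,1): code 0011 → (2.255,1.000)–(2.623,2.000)
cell (2,2): code 0011 → (2.623,2.000)–(2.266,3.000)
cell (2,3): code 0001 → (2.266,3.000)–(2.000,3.338)
total: 10 segments, chained into 1 closed loop(s), length Σ = 8.619854

segments=10 loops=1 length=8.620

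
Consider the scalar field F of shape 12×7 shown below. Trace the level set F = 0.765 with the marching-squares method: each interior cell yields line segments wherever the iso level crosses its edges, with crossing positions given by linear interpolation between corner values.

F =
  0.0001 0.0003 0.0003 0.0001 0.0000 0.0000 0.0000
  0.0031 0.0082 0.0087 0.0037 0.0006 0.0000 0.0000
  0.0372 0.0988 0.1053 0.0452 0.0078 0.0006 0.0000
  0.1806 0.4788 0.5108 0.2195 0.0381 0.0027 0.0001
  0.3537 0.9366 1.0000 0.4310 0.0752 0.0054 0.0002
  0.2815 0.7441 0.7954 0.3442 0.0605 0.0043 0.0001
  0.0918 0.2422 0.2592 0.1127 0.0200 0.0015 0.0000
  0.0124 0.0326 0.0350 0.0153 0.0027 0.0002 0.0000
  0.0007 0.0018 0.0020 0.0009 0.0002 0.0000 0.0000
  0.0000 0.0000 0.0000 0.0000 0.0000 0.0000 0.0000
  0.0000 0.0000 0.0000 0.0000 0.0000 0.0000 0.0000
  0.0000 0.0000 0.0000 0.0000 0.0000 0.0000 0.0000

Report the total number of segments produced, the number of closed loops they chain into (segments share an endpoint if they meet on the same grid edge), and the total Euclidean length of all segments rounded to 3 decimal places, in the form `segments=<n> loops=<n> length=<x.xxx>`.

cell (3,0): code 0100 → (3.625,1.000)–(4.000,0.706)
cell (3,1): code 1100 → (3.520,2.000)–(3.625,1.000)
cell (3,2): code 1000 → (4.000,2.413)–(3.520,2.000)
cell (4,0): code 0010 → (4.000,0.706)–(4.891,1.000)
cell (4,1): code 0111 → (4.891,1.000)–(5.000,1.407)
cell (4,2): code 1001 → (5.000,2.067)–(4.000,2.413)
cell (5,1): code 0010 → (5.000,1.407)–(5.057,2.000)
cell (5,2): code 0001 → (5.057,2.000)–(5.000,2.067)
total: 8 segments, chained into 1 closed loop(s), length Σ = 5.217492

segments=8 loops=1 length=5.217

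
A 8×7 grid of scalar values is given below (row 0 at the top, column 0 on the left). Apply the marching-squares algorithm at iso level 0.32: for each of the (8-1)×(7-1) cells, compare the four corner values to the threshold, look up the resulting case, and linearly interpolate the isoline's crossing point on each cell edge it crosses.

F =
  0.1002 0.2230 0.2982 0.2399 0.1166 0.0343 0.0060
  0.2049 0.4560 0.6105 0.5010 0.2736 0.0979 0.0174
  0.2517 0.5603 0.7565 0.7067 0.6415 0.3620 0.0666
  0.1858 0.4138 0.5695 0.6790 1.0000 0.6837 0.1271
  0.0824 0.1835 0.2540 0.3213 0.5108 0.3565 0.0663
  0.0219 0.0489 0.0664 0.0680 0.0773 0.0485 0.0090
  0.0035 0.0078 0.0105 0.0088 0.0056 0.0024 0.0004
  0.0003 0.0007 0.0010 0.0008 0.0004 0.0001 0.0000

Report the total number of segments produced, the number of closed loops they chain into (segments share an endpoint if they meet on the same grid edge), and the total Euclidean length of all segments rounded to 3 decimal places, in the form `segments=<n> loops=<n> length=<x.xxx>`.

segments=18 loops=1 length=14.953

cell (0,0): code 0100 → (0.416,1.000)–(1.000,0.458)
cell (0,1): code 1100 → (0.070,2.000)–(0.416,1.000)
cell (0,2): code 1100 → (0.307,3.000)–(0.070,2.000)
cell (0,3): code 1000 → (1.000,3.796)–(0.307,3.000)
cell (1,0): code 0110 → (1.000,0.458)–(2.000,0.221)
cell (1,3): code 1101 → (1.126,4.000)–(1.000,3.796)
cell (1,4): code 1100 → (1.841,5.000)–(1.126,4.000)
cell (1,5): code 1000 → (2.000,5.142)–(1.841,5.000)
cell (2,0): code 0110 → (2.000,0.221)–(3.000,0.589)
cell (2,5): code 1001 → (3.000,5.653)–(2.000,5.142)
cell (3,0): code 0010 → (3.000,0.589)–(3.407,1.000)
cell (3,1): code 0011 → (3.407,1.000)–(3.791,2.000)
cell (3,2): code 0111 → (3.791,2.000)–(4.000,2.981)
cell (3,5): code 1001 → (4.000,5.126)–(3.000,5.653)
cell (4,2): code 0010 → (4.000,2.981)–(4.005,3.000)
cell (4,3): code 0011 → (4.005,3.000)–(4.440,4.000)
cell (4,4): code 0011 → (4.440,4.000)–(4.119,5.000)
cell (4,5): code 0001 → (4.119,5.000)–(4.000,5.126)
total: 18 segments, chained into 1 closed loop(s), length Σ = 14.953491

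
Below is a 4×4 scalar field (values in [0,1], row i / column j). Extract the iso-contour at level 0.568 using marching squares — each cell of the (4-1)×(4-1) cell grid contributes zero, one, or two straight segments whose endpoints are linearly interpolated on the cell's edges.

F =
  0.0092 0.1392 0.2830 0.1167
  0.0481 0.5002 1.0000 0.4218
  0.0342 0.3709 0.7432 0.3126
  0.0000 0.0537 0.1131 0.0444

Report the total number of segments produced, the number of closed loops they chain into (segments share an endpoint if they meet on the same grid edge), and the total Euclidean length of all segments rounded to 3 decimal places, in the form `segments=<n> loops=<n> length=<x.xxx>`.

segments=6 loops=1 length=5.184

cell (0,1): code 0100 → (0.397,2.000)–(1.000,1.136)
cell (0,2): code 1000 → (1.000,2.747)–(0.397,2.000)
cell (1,1): code 0110 → (1.000,1.136)–(2.000,1.529)
cell (1,2): code 1001 → (2.000,2.407)–(1.000,2.747)
cell (2,1): code 0010 → (2.000,1.529)–(2.278,2.000)
cell (2,2): code 0001 → (2.278,2.000)–(2.000,2.407)
total: 6 segments, chained into 1 closed loop(s), length Σ = 5.183874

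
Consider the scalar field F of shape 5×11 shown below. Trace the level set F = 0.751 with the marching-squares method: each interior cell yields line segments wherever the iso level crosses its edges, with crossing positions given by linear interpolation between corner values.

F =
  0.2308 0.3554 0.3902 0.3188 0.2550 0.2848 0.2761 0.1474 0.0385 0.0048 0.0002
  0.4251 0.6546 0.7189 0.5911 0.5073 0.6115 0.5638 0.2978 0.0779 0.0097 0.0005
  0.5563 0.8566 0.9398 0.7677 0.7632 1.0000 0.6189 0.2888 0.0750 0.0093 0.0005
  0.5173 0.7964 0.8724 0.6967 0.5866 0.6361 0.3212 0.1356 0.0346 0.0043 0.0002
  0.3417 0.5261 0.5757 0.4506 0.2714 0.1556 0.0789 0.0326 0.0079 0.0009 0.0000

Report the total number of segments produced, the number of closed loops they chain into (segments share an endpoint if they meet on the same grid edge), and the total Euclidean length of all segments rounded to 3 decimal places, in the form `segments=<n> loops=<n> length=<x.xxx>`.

cell (1,0): code 0100 → (1.477,1.000)–(2.000,0.648)
cell (1,1): code 1100 → (1.145,2.000)–(1.477,1.000)
cell (1,2): code 1100 → (1.905,3.000)–(1.145,2.000)
cell (1,3): code 1100 → (1.952,4.000)–(1.905,3.000)
cell (1,4): code 1100 → (1.359,5.000)–(1.952,4.000)
cell (1,5): code 1000 → (2.000,5.653)–(1.359,5.000)
cell (2,0): code 0110 → (2.000,0.648)–(3.000,0.837)
cell (2,2): code 1011 → (3.000,2.691)–(2.235,3.000)
cell (2,3): code 0011 → (2.235,3.000)–(2.069,4.000)
cell (2,4): code 0011 → (2.069,4.000)–(2.684,5.000)
cell (2,5): code 0001 → (2.684,5.000)–(2.000,5.653)
cell (3,0): code 0010 → (3.000,0.837)–(3.168,1.000)
cell (3,1): code 0011 → (3.168,1.000)–(3.409,2.000)
cell (3,2): code 0001 → (3.409,2.000)–(3.000,2.691)
total: 14 segments, chained into 1 closed loop(s), length Σ = 13.060815

segments=14 loops=1 length=13.061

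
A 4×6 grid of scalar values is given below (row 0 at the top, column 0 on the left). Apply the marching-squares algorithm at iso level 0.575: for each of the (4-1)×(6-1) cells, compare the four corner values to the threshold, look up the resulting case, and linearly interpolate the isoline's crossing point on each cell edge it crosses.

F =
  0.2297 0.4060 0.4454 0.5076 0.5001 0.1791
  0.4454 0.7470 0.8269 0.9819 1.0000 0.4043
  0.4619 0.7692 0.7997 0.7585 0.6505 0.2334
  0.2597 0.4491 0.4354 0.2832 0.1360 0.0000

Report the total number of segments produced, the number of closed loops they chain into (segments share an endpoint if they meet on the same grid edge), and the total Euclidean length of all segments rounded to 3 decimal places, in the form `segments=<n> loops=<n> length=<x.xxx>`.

segments=12 loops=1 length=11.201

cell (0,0): code 0100 → (0.496,1.000)–(1.000,0.430)
cell (0,1): code 1100 → (0.340,2.000)–(0.496,1.000)
cell (0,2): code 1100 → (0.142,3.000)–(0.340,2.000)
cell (0,3): code 1100 → (0.150,4.000)–(0.142,3.000)
cell (0,4): code 1000 → (1.000,4.713)–(0.150,4.000)
cell (1,0): code 0110 → (1.000,0.430)–(2.000,0.368)
cell (1,4): code 1001 → (2.000,4.181)–(1.000,4.713)
cell (2,0): code 0010 → (2.000,0.368)–(2.607,1.000)
cell (2,1): code 0011 → (2.607,1.000)–(2.617,2.000)
cell (2,2): code 0011 → (2.617,2.000)–(2.386,3.000)
cell (2,3): code 0011 → (2.386,3.000)–(2.147,4.000)
cell (2,4): code 0001 → (2.147,4.000)–(2.000,4.181)
total: 12 segments, chained into 1 closed loop(s), length Σ = 11.201085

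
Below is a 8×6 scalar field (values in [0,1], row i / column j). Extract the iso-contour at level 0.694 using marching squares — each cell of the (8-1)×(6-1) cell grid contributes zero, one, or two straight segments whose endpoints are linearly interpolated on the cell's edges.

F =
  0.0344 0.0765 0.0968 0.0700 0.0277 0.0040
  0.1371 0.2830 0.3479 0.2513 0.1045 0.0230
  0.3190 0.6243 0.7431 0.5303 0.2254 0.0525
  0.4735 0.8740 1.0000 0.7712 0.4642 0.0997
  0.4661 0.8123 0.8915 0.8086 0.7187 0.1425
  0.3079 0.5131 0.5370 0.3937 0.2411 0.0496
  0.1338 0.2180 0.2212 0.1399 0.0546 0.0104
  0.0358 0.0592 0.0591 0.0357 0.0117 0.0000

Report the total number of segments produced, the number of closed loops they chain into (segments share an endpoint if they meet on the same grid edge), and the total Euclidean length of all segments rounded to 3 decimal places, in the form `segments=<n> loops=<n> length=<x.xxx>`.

cell (1,1): code 0100 → (1.876,2.000)–(2.000,1.587)
cell (1,2): code 1000 → (2.000,2.231)–(1.876,2.000)
cell (2,0): code 0100 → (2.279,1.000)–(3.000,0.551)
cell (2,1): code 1110 → (2.000,1.587)–(2.279,1.000)
cell (2,2): code 1101 → (2.680,3.000)–(2.000,2.231)
cell (2,3): code 1000 → (3.000,3.251)–(2.680,3.000)
cell (3,0): code 0110 → (3.000,0.551)–(4.000,0.658)
cell (3,3): code 1101 → (3.903,4.000)–(3.000,3.251)
cell (3,4): code 1000 → (4.000,4.043)–(3.903,4.000)
cell (4,0): code 0010 → (4.000,0.658)–(4.395,1.000)
cell (4,1): code 0011 → (4.395,1.000)–(4.557,2.000)
cell (4,2): code 0011 → (4.557,2.000)–(4.276,3.000)
cell (4,3): code 0011 → (4.276,3.000)–(4.052,4.000)
cell (4,4): code 0001 → (4.052,4.000)–(4.000,4.043)
total: 14 segments, chained into 1 closed loop(s), length Σ = 9.577710

segments=14 loops=1 length=9.578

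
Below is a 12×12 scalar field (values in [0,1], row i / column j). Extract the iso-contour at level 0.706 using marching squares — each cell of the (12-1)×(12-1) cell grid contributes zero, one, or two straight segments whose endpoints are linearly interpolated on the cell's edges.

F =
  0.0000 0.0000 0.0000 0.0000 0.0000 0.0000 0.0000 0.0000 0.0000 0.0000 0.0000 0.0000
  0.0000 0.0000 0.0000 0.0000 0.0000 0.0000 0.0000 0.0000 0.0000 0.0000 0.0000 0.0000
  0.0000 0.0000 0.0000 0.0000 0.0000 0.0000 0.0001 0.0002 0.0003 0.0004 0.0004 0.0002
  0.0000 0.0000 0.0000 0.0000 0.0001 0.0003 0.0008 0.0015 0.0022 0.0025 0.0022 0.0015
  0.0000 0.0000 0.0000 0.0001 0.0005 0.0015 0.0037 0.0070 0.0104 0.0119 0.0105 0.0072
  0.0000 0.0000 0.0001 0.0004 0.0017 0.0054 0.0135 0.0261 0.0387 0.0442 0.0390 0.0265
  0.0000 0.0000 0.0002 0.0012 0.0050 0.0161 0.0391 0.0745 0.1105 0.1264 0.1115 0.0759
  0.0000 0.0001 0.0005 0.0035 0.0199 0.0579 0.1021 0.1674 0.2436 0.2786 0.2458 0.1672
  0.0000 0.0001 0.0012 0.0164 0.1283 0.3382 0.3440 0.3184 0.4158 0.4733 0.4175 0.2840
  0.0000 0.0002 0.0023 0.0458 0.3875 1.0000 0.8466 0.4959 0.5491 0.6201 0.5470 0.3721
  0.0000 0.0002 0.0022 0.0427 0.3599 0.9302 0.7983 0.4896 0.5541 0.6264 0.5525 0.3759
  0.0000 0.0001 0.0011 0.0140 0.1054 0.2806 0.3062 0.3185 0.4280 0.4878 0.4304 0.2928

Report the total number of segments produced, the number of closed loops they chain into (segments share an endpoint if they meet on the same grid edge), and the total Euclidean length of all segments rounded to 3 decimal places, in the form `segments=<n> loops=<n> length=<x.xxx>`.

segments=8 loops=1 length=6.054

cell (8,4): code 0100 → (8.556,5.000)–(9.000,4.520)
cell (8,5): code 1100 → (8.720,6.000)–(8.556,5.000)
cell (8,6): code 1000 → (9.000,6.401)–(8.720,6.000)
cell (9,4): code 0110 → (9.000,4.520)–(10.000,4.607)
cell (9,6): code 1001 → (10.000,6.299)–(9.000,6.401)
cell (10,4): code 0010 → (10.000,4.607)–(10.345,5.000)
cell (10,5): code 0011 → (10.345,5.000)–(10.188,6.000)
cell (10,6): code 0001 → (10.188,6.000)–(10.000,6.299)
total: 8 segments, chained into 1 closed loop(s), length Σ = 6.053705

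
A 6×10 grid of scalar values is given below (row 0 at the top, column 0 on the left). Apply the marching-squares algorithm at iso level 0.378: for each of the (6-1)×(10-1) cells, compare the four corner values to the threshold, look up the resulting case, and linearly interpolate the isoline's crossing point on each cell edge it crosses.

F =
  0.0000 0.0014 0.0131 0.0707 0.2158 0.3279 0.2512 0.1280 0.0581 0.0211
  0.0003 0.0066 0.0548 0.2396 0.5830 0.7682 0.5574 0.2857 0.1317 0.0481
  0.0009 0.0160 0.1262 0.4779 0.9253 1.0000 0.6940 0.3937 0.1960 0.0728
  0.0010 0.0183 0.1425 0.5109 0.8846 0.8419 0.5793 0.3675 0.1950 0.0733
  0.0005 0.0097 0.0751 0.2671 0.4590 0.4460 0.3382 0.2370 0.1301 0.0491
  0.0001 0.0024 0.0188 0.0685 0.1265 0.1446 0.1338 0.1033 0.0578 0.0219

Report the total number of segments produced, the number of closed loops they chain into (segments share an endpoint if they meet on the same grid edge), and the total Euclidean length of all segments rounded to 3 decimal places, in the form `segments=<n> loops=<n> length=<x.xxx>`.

segments=18 loops=1 length=13.323

cell (0,3): code 0100 → (0.442,4.000)–(1.000,3.403)
cell (0,4): code 1100 → (0.114,5.000)–(0.442,4.000)
cell (0,5): code 1100 → (0.414,6.000)–(0.114,5.000)
cell (0,6): code 1000 → (1.000,6.660)–(0.414,6.000)
cell (1,2): code 0100 → (1.581,3.000)–(2.000,2.716)
cell (1,3): code 1110 → (1.000,3.403)–(1.581,3.000)
cell (1,6): code 1101 → (1.855,7.000)–(1.000,6.660)
cell (1,7): code 1000 → (2.000,7.079)–(1.855,7.000)
cell (2,2): code 0110 → (2.000,2.716)–(3.000,2.639)
cell (2,6): code 1011 → (3.000,6.950)–(2.599,7.000)
cell (2,7): code 0001 → (2.599,7.000)–(2.000,7.079)
cell (3,2): code 0010 → (3.000,2.639)–(3.545,3.000)
cell (3,3): code 0111 → (3.545,3.000)–(4.000,3.578)
cell (3,5): code 1011 → (4.000,5.631)–(3.835,6.000)
cell (3,6): code 0001 → (3.835,6.000)–(3.000,6.950)
cell (4,3): code 0010 → (4.000,3.578)–(4.244,4.000)
cell (4,4): code 0011 → (4.244,4.000)–(4.226,5.000)
cell (4,5): code 0001 → (4.226,5.000)–(4.000,5.631)
total: 18 segments, chained into 1 closed loop(s), length Σ = 13.322545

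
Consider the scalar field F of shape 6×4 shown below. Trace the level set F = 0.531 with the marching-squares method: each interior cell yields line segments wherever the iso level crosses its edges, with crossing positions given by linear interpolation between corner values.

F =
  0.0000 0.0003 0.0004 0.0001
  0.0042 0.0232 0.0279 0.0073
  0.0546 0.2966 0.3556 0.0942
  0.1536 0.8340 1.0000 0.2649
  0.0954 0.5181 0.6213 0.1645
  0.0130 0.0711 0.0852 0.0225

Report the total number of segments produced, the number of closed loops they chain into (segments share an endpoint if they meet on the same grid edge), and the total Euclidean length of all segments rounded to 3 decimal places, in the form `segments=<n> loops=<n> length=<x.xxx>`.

cell (2,0): code 0100 → (2.436,1.000)–(3.000,0.555)
cell (2,1): code 1100 → (2.272,2.000)–(2.436,1.000)
cell (2,2): code 1000 → (3.000,2.638)–(2.272,2.000)
cell (3,0): code 0010 → (3.000,0.555)–(3.959,1.000)
cell (3,1): code 0111 → (3.959,1.000)–(4.000,1.125)
cell (3,2): code 1001 → (4.000,2.198)–(3.000,2.638)
cell (4,1): code 0010 → (4.000,1.125)–(4.168,2.000)
cell (4,2): code 0001 → (4.168,2.000)–(4.000,2.198)
total: 8 segments, chained into 1 closed loop(s), length Σ = 6.132131

segments=8 loops=1 length=6.132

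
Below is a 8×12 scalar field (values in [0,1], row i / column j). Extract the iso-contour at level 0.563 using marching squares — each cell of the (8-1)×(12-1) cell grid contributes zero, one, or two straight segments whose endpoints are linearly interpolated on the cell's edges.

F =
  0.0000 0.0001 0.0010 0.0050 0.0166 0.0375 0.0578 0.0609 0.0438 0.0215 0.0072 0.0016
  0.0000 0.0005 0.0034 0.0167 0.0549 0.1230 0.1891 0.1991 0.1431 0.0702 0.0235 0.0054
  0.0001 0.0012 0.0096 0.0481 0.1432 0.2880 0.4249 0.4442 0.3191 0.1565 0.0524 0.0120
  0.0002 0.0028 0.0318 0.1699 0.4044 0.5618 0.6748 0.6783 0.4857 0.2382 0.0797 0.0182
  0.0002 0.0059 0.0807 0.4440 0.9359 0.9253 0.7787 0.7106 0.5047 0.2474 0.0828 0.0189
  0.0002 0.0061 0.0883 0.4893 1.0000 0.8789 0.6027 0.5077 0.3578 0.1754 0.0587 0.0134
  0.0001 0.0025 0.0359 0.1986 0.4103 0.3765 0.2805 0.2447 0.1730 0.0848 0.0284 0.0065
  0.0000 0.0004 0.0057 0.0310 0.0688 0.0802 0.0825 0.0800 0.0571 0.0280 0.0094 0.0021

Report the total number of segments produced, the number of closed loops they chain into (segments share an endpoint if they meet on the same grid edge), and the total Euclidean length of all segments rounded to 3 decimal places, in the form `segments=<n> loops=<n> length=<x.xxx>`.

segments=14 loops=1 length=12.319

cell (2,5): code 0100 → (2.553,6.000)–(3.000,5.011)
cell (2,6): code 1100 → (2.507,7.000)–(2.553,6.000)
cell (2,7): code 1000 → (3.000,7.599)–(2.507,7.000)
cell (3,3): code 0100 → (3.298,4.000)–(4.000,3.242)
cell (3,4): code 1100 → (3.003,5.000)–(3.298,4.000)
cell (3,5): code 1110 → (3.000,5.011)–(3.003,5.000)
cell (3,7): code 1001 → (4.000,7.717)–(3.000,7.599)
cell (4,3): code 0110 → (4.000,3.242)–(5.000,3.144)
cell (4,6): code 1011 → (5.000,6.418)–(4.727,7.000)
cell (4,7): code 0001 → (4.727,7.000)–(4.000,7.717)
cell (5,3): code 0010 → (5.000,3.144)–(5.741,4.000)
cell (5,4): code 0011 → (5.741,4.000)–(5.629,5.000)
cell (5,5): code 0011 → (5.629,5.000)–(5.123,6.000)
cell (5,6): code 0001 → (5.123,6.000)–(5.000,6.418)
total: 14 segments, chained into 1 closed loop(s), length Σ = 12.318982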